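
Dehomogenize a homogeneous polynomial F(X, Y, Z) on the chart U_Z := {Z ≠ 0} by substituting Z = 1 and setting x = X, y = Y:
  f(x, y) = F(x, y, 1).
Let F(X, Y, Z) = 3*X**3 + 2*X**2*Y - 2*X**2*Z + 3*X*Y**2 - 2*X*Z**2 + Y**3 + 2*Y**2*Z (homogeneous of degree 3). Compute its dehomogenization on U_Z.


f(x, y) = 3*x**3 + 2*x**2*y - 2*x**2 + 3*x*y**2 - 2*x + y**3 + 2*y**2

On U_Z we set Z = 1. Each monomial c·X^i·Y^j·Z^k in F becomes c·x^i·y^j·1^k = c·x^i·y^j.
Substituting Z = 1: F(X, Y, 1) = 3*x**3 + 2*x**2*y - 2*x**2 + 3*x*y**2 - 2*x + y**3 + 2*y**2.
Note: deg(f) ≤ deg(F) = 3; strict inequality happens when F is divisible by Z (lost terms).


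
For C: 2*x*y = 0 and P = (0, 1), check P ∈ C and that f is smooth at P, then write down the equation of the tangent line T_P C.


Tangent line at P: 2*x = 0.

Step 1: f(0, 1) = 0, so P lies on C.
Step 2: partial derivatives
  f_x(x, y) = 2*y, f_y(x, y) = 2*x.
  f_x(P) = 2, f_y(P) = 0 (gradient nonzero, so P is smooth).
Step 3: tangent line at P: 2·(x − 0) + 0·(y − 1) = 0.
Expanding: 2*x = 0.


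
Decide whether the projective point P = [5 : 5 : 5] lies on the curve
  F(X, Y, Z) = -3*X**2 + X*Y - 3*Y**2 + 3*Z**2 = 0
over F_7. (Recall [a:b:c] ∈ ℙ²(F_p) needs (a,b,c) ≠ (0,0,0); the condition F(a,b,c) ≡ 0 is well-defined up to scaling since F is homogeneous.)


F(5,5,5) ≡ 6 (mod 7); P is NOT on the curve.

Evaluate F(5, 5, 5) term-by-term (mod 7).
  -3*X**2 ↦ -3·25·1·1 = -75
  X*Y ↦ 1·5·5·1 = 25
  -3*Y**2 ↦ -3·1·25·1 = -75
  3*Z**2 ↦ 3·1·1·25 = 75
Sum: F(5, 5, 5) = (-75) + (25) + (-75) + (75) = -50.
Reducing mod 7: -50 ≡ 6 (mod 7).
Since F(a, b, c) ≡ 6 ≠ 0 (mod 7), P does NOT lie on the curve.


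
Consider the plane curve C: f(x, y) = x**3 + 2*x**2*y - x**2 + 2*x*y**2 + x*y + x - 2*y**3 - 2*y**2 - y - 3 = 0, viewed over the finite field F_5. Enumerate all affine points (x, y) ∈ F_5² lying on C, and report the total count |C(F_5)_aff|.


Affine F_5-points: {(1, 3), (3, 1), (3, 3)}; count = 3.

For each of the 25 pairs (x, y) ∈ F_5², evaluate f(x, y) mod 5. Record the zeros.
  x = 0: [0↦2, 1↦2, 2↦1, 3↦2, 4↦3]  zeros at y ∈ ∅
  x = 1: [0↦3, 1↦3, 2↦1, 3↦0, 4↦3]  zeros at y ∈ {3}
  x = 2: [0↦3, 1↦2, 2↦3, 3↦4, 4↦3]  zeros at y ∈ ∅
  x = 3: [0↦3, 1↦0, 2↦3, 3↦0, 4↦4]  zeros at y ∈ {1, 3}
  x = 4: [0↦4, 1↦3, 2↦2, 3↦4, 4↦2]  zeros at y ∈ ∅
Collecting zeros: affine points = {(1, 3), (3, 1), (3, 3)}.
Total count |C(F_5)_aff| = 3.


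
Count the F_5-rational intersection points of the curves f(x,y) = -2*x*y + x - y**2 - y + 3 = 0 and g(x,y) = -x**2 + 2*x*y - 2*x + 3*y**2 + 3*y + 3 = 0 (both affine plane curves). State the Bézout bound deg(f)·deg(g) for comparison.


Common zeros: {(2, 0)}; count = 1; Bézout bound = 4.

deg(f) = 2, deg(g) = 2, so Bézout bound = 4.
Scan x ∈ F_5. For each x, list the y ∈ F_5 with f(x, y) ≡ 0 and those with g(x, y) ≡ 0 (mod 5); the common zeros in that column are the intersection.
  x = 0: f ≡ 0 at y ∈ ∅; g ≡ 0 at y ∈ ∅; common: ∅.
  x = 1: f ≡ 0 at y ∈ {1}; g ≡ 0 at y ∈ {0}; common: ∅.
  x = 2: f ≡ 0 at y ∈ {0}; g ≡ 0 at y ∈ {0, 1}; common: {0}.
  x = 3: f ≡ 0 at y ∈ ∅; g ≡ 0 at y ∈ {1}; common: ∅.
  x = 4: f ≡ 0 at y ∈ {2, 4}; g ≡ 0 at y ∈ ∅; common: ∅.
Collecting: common zeros = {(2, 0)}, so the count is 1.
Comparison with the Bézout bound: 1 ≤ 4 = deg(f)·deg(g), as expected for curves with no common component (the affine F_5-count falls short of the bound because intersections may lie at infinity, over extension fields, or carry multiplicity).


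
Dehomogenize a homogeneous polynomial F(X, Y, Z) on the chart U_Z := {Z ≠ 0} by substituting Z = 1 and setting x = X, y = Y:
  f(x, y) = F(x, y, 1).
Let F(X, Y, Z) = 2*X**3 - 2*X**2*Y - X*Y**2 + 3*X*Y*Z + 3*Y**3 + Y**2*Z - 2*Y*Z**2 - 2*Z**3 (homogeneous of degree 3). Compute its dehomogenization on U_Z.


f(x, y) = 2*x**3 - 2*x**2*y - x*y**2 + 3*x*y + 3*y**3 + y**2 - 2*y - 2

On U_Z we set Z = 1. Each monomial c·X^i·Y^j·Z^k in F becomes c·x^i·y^j·1^k = c·x^i·y^j.
Substituting Z = 1: F(X, Y, 1) = 2*x**3 - 2*x**2*y - x*y**2 + 3*x*y + 3*y**3 + y**2 - 2*y - 2.
Note: deg(f) ≤ deg(F) = 3; strict inequality happens when F is divisible by Z (lost terms).


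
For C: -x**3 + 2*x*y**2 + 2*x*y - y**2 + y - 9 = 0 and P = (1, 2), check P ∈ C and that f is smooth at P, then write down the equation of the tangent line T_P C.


Tangent line at P: 9*x + 7*y - 23 = 0.

Step 1: f(1, 2) = 0, so P lies on C.
Step 2: partial derivatives
  f_x(x, y) = -3*x**2 + 2*y**2 + 2*y, f_y(x, y) = 4*x*y + 2*x - 2*y + 1.
  f_x(P) = 9, f_y(P) = 7 (gradient nonzero, so P is smooth).
Step 3: tangent line at P: 9·(x − 1) + 7·(y − 2) = 0.
Expanding: 9*x + 7*y - 23 = 0.


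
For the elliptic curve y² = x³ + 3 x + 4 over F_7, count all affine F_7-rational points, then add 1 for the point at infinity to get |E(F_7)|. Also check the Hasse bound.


Affine points = {(0, 2), (0, 5), (1, 1), (1, 6), (2, 2), (2, 5), (5, 2), (5, 5), (6, 0)}; affine count = 9; |E(F_7)| = 10.

Discriminant check: Δ ∝ 4a³ + 27b² = 4·3³ + 27·4² = 4·27 + 27·16 ≡ 1 (mod 7). Nonzero ⇒ E is nonsingular.
For each x ∈ F_7, compute rhs = x³ + 3·x + 4 mod 7, then count y ∈ F_7 with y² ≡ rhs.
  x = 0: rhs = 4, matching y values: 2, 5 (2 points).
  x = 1: rhs = 1, matching y values: 1, 6 (2 points).
  x = 2: rhs = 4, matching y values: 2, 5 (2 points).
  x = 3: rhs = 5, matching y values: none (0 points).
  x = 4: rhs = 3, matching y values: none (0 points).
  x = 5: rhs = 4, matching y values: 2, 5 (2 points).
  x = 6: rhs = 0, matching y values: 0 (1 points).
Total affine count: 9.
Full point count |E(F_7)| = 9 + 1 = 10.
Hasse bound: |10 − (7+1)| = |2| = 2 ≤ 2√7 ≈ 5.2915 ✓.


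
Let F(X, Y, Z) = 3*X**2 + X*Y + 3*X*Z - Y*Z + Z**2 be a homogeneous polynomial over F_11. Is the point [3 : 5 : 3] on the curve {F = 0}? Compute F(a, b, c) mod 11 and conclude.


F(3,5,3) ≡ 8 (mod 11); P is NOT on the curve.

Evaluate F(3, 5, 3) term-by-term (mod 11).
  3*X**2 ↦ 3·9·1·1 = 27
  X*Y ↦ 1·3·5·1 = 15
  3*X*Z ↦ 3·3·1·3 = 27
  -Y*Z ↦ -1·1·5·3 = -15
  Z**2 ↦ 1·1·1·9 = 9
Sum: F(3, 5, 3) = (27) + (15) + (27) + (-15) + (9) = 63.
Reducing mod 11: 63 ≡ 8 (mod 11).
Since F(a, b, c) ≡ 8 ≠ 0 (mod 11), P does NOT lie on the curve.


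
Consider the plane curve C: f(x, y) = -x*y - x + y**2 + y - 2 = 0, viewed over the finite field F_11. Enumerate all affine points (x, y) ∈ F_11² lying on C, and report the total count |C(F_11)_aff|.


Affine F_11-points: {(0, 1), (0, 9), (1, 5), (1, 6), (4, 7), (5, 2), (8, 3), (8, 4), (9, 0), (9, 8)}; count = 10.

For each of the 121 pairs (x, y) ∈ F_11², evaluate f(x, y) mod 11. Record the zeros.
  x = 0: [0↦9, 1↦0, 2↦4, 3↦10, 4↦7, 5↦6, 6↦7, 7↦10, 8↦4, 9↦0, 10↦9]  zeros at y ∈ {1, 9}
  x = 1: [0↦8, 1↦9, 2↦1, 3↦6, 4↦2, 5↦0, 6↦0, 7↦2, 8↦6, 9↦1, 10↦9]  zeros at y ∈ {5, 6}
  x = 2: [0↦7, 1↦7, 2↦9, 3↦2, 4↦8, 5↦5, 6↦4, 7↦5, 8↦8, 9↦2, 10↦9]  zeros at y ∈ ∅
  x = 3: [0↦6, 1↦5, 2↦6, 3↦9, 4↦3, 5↦10, 6↦8, 7↦8, 8↦10, 9↦3, 10↦9]  zeros at y ∈ ∅
  x = 4: [0↦5, 1↦3, 2↦3, 3↦5, 4↦9, 5↦4, 6↦1, 7↦0, 8↦1, 9↦4, 10↦9]  zeros at y ∈ {7}
  x = 5: [0↦4, 1↦1, 2↦0, 3↦1, 4↦4, 5↦9, 6↦5, 7↦3, 8↦3, 9↦5, 10↦9]  zeros at y ∈ {2}
  x = 6: [0↦3, 1↦10, 2↦8, 3↦8, 4↦10, 5↦3, 6↦9, 7↦6, 8↦5, 9↦6, 10↦9]  zeros at y ∈ ∅
  x = 7: [0↦2, 1↦8, 2↦5, 3↦4, 4↦5, 5↦8, 6↦2, 7↦9, 8↦7, 9↦7, 10↦9]  zeros at y ∈ ∅
  x = 8: [0↦1, 1↦6, 2↦2, 3↦0, 4↦0, 5↦2, 6↦6, 7↦1, 8↦9, 9↦8, 10↦9]  zeros at y ∈ {3, 4}
  x = 9: [0↦0, 1↦4, 2↦10, 3↦7, 4↦6, 5↦7, 6↦10, 7↦4, 8↦0, 9↦9, 10↦9]  zeros at y ∈ {0, 8}
  x = 10: [0↦10, 1↦2, 2↦7, 3↦3, 4↦1, 5↦1, 6↦3, 7↦7, 8↦2, 9↦10, 10↦9]  zeros at y ∈ ∅
Collecting zeros: affine points = {(0, 1), (0, 9), (1, 5), (1, 6), (4, 7), (5, 2), (8, 3), (8, 4), (9, 0), (9, 8)}.
Total count |C(F_11)_aff| = 10.


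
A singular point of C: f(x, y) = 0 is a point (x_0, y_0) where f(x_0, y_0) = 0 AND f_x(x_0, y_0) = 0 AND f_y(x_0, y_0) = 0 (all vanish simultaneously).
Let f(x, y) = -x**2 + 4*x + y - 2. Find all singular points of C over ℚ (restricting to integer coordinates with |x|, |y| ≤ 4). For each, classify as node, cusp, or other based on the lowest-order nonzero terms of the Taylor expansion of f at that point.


No singular points in the scanned grid; C is smooth there.

Compute partial derivatives:
  f_x = 4 - 2*x.
  f_y = 1.
f_y = 1 is a nonzero constant, so f_y never vanishes: no point (x, y) can satisfy f = f_x = f_y = 0. In particular no (x, y) ∈ {−4, ..., 4}² is singular; the curve is smooth.


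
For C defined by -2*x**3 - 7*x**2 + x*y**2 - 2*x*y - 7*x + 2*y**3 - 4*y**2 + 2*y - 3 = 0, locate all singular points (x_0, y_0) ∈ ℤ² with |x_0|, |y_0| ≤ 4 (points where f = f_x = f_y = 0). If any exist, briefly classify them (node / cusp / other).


Singular points: {(-1, 1)}; classification: node.

Compute partial derivatives:
  f_x = -6*x**2 - 14*x + y**2 - 2*y - 7.
  f_y = 2*x*y - 2*x + 6*y**2 - 8*y + 2.
Scan x_0 ∈ {−4, ..., 4}. For each x_0, f_y(x_0, y) is a polynomial in y; find its integer roots y ∈ {−4, ..., 4}, then test f_x and f at those candidates.
  x = -4: f_y(-4, y) = 6*y**2 - 16*y + 10; vanishes at y ∈ {1}. (-4, 1): f_x = -48 ≠ 0.
  x = -3: f_y(-3, y) = 6*y**2 - 14*y + 8; vanishes at y ∈ {1}. (-3, 1): f_x = -20 ≠ 0.
  x = -2: f_y(-2, y) = 6*y**2 - 12*y + 6; vanishes at y ∈ {1}. (-2, 1): f_x = -4 ≠ 0.
  x = -1: f_y(-1, y) = 6*y**2 - 10*y + 4; vanishes at y ∈ {1}. (-1, 1): f_x = 0, f = 0 — SINGULAR.
  x = 0: f_y(0, y) = 6*y**2 - 8*y + 2; vanishes at y ∈ {1}. (0, 1): f_x = -8 ≠ 0.
  x = 1: f_y(1, y) = 6*y**2 - 6*y; vanishes at y ∈ {0, 1}. (1, 0): f_x = -27 ≠ 0; (1, 1): f_x = -28 ≠ 0.
  x = 2: f_y(2, y) = 6*y**2 - 4*y - 2; vanishes at y ∈ {1}. (2, 1): f_x = -60 ≠ 0.
  x = 3: f_y(3, y) = 6*y**2 - 2*y - 4; vanishes at y ∈ {1}. (3, 1): f_x = -104 ≠ 0.
  x = 4: f_y(4, y) = 6*y**2 - 6; vanishes at y ∈ {-1, 1}. (4, -1): f_x = -156 ≠ 0; (4, 1): f_x = -160 ≠ 0.
Only singular point on the grid: (-1, 1).
Classify: substitute x = -1 + u, y = 1 + v and expand: f = -2*u**3 - u**2 + u*v**2 + 2*v**3 + v**2.
No constant or linear terms (consistent with a singular point). Quadratic part: -u**2 + v**2. Cubic part: -2*u**3 + u*v**2 + 2*v**3.
The quadratic part v**2 - u**2 = (v − u)(v + u) splits into two distinct linear factors, so there are two distinct tangent lines y − 1 = ±(x − -1) — this is a node (ordinary double point).
Classification: node.


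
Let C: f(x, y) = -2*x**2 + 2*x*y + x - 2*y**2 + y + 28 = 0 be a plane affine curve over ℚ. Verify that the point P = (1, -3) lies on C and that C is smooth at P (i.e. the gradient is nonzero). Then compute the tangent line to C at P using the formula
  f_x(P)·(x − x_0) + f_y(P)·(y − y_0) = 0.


Tangent line at P: -9*x + 15*y + 54 = 0.

Step 1: f(1, -3) = 0, so P lies on C.
Step 2: partial derivatives
  f_x(x, y) = -4*x + 2*y + 1, f_y(x, y) = 2*x - 4*y + 1.
  f_x(P) = -9, f_y(P) = 15 (gradient nonzero, so P is smooth).
Step 3: tangent line at P: -9·(x − 1) + 15·(y − -3) = 0.
Expanding: -9*x + 15*y + 54 = 0.


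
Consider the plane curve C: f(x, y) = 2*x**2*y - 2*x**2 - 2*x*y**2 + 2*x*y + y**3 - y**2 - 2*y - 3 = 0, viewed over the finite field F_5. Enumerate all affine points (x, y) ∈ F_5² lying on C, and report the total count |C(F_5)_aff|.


Affine F_5-points: {(0, 1), (1, 0), (1, 1), (1, 2), (2, 1), (3, 1), (4, 0), (4, 1), (4, 3)}; count = 9.

For each of the 25 pairs (x, y) ∈ F_5², evaluate f(x, y) mod 5. Record the zeros.
  x = 0: [0↦2, 1↦0, 2↦2, 3↦4, 4↦2]  zeros at y ∈ {1}
  x = 1: [0↦0, 1↦0, 2↦0, 3↦1, 4↦4]  zeros at y ∈ {0, 1, 2}
  x = 2: [0↦4, 1↦0, 2↦2, 3↦1, 4↦3]  zeros at y ∈ {1}
  x = 3: [0↦4, 1↦0, 2↦3, 3↦4, 4↦4]  zeros at y ∈ {1}
  x = 4: [0↦0, 1↦0, 2↦3, 3↦0, 4↦2]  zeros at y ∈ {0, 1, 3}
Collecting zeros: affine points = {(0, 1), (1, 0), (1, 1), (1, 2), (2, 1), (3, 1), (4, 0), (4, 1), (4, 3)}.
Total count |C(F_5)_aff| = 9.


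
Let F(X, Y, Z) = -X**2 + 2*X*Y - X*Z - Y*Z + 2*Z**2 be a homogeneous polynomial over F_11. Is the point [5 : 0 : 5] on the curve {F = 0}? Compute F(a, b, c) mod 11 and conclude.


F(5,0,5) ≡ 0 (mod 11); P is on the curve.

Evaluate F(5, 0, 5) term-by-term (mod 11).
  -X**2 ↦ -1·25·1·1 = -25
  2*X*Y ↦ 2·5·0·1 = 0
  -X*Z ↦ -1·5·1·5 = -25
  -Y*Z ↦ -1·1·0·5 = 0
  2*Z**2 ↦ 2·1·1·25 = 50
Sum: F(5, 0, 5) = (-25) + (0) + (-25) + (0) + (50) = 0.
Reducing mod 11: 0 ≡ 0 (mod 11).
Since F(a, b, c) ≡ 0 (mod 11), P lies on the curve.


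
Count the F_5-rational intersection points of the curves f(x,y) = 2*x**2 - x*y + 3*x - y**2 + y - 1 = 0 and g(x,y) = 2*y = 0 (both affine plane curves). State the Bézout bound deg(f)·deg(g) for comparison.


Common zeros: ∅; count = 0; Bézout bound = 2.

deg(f) = 2, deg(g) = 1, so Bézout bound = 2.
Scan x ∈ F_5. For each x, list the y ∈ F_5 with f(x, y) ≡ 0 and those with g(x, y) ≡ 0 (mod 5); the common zeros in that column are the intersection.
  x = 0: f ≡ 0 at y ∈ ∅; g ≡ 0 at y ∈ {0}; common: ∅.
  x = 1: f ≡ 0 at y ∈ {2, 3}; g ≡ 0 at y ∈ {0}; common: ∅.
  x = 2: f ≡ 0 at y ∈ ∅; g ≡ 0 at y ∈ {0}; common: ∅.
  x = 3: f ≡ 0 at y ∈ ∅; g ≡ 0 at y ∈ {0}; common: ∅.
  x = 4: f ≡ 0 at y ∈ {3, 4}; g ≡ 0 at y ∈ {0}; common: ∅.
Collecting: common zeros = ∅, so the count is 0.
Comparison with the Bézout bound: 0 ≤ 2 = deg(f)·deg(g), as expected for curves with no common component (the affine F_5-count falls short of the bound because intersections may lie at infinity, over extension fields, or carry multiplicity).


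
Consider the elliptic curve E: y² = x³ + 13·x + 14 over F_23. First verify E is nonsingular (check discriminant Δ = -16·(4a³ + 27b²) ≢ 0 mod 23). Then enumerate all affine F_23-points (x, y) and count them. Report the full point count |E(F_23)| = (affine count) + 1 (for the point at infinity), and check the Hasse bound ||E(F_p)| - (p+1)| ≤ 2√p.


Affine points = {(2, 5), (2, 18), (6, 3), (6, 20), (8, 3), (8, 20), (9, 3), (9, 20), (11, 4), (11, 19), (12, 9), (12, 14), (18, 10), (18, 13), (19, 6), (19, 17), (21, 7), (21, 16), (22, 0)}; affine count = 19; |E(F_23)| = 20.

Discriminant check: Δ ∝ 4a³ + 27b² = 4·13³ + 27·14² = 4·2197 + 27·196 ≡ 4 (mod 23). Nonzero ⇒ E is nonsingular.
For each x ∈ F_23, compute rhs = x³ + 13·x + 14 mod 23, then count y ∈ F_23 with y² ≡ rhs.
  x = 0: rhs = 14, matching y values: none (0 points).
  x = 1: rhs = 5, matching y values: none (0 points).
  x = 2: rhs = 2, matching y values: 5, 18 (2 points).
  x = 3: rhs = 11, matching y values: none (0 points).
  x = 4: rhs = 15, matching y values: none (0 points).
  x = 5: rhs = 20, matching y values: none (0 points).
  x = 6: rhs = 9, matching y values: 3, 20 (2 points).
  x = 7: rhs = 11, matching y values: none (0 points).
  x = 8: rhs = 9, matching y values: 3, 20 (2 points).
  x = 9: rhs = 9, matching y values: 3, 20 (2 points).
  x = 10: rhs = 17, matching y values: none (0 points).
  x = 11: rhs = 16, matching y values: 4, 19 (2 points).
  x = 12: rhs = 12, matching y values: 9, 14 (2 points).
  x = 13: rhs = 11, matching y values: none (0 points).
  x = 14: rhs = 19, matching y values: none (0 points).
  x = 15: rhs = 19, matching y values: none (0 points).
  x = 16: rhs = 17, matching y values: none (0 points).
  x = 17: rhs = 19, matching y values: none (0 points).
  x = 18: rhs = 8, matching y values: 10, 13 (2 points).
  x = 19: rhs = 13, matching y values: 6, 17 (2 points).
  x = 20: rhs = 17, matching y values: none (0 points).
  x = 21: rhs = 3, matching y values: 7, 16 (2 points).
  x = 22: rhs = 0, matching y values: 0 (1 points).
Total affine count: 19.
Full point count |E(F_23)| = 19 + 1 = 20.
Hasse bound: |20 − (23+1)| = |-4| = 4 ≤ 2√23 ≈ 9.5917 ✓.


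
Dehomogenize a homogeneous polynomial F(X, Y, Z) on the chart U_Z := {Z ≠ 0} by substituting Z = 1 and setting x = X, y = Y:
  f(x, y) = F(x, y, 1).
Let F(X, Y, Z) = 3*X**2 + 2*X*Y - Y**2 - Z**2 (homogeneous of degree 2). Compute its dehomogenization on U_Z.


f(x, y) = 3*x**2 + 2*x*y - y**2 - 1

On U_Z we set Z = 1. Each monomial c·X^i·Y^j·Z^k in F becomes c·x^i·y^j·1^k = c·x^i·y^j.
Substituting Z = 1: F(X, Y, 1) = 3*x**2 + 2*x*y - y**2 - 1.
Note: deg(f) ≤ deg(F) = 2; strict inequality happens when F is divisible by Z (lost terms).


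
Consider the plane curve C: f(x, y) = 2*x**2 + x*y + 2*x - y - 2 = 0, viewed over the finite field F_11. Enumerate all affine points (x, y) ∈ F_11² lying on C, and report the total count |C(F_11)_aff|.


Affine F_11-points: {(0, 9), (2, 1), (3, 0), (4, 2), (5, 2), (6, 10), (7, 0), (8, 8), (9, 8), (10, 10)}; count = 10.

For each of the 121 pairs (x, y) ∈ F_11², evaluate f(x, y) mod 11. Record the zeros.
  x = 0: [0↦9, 1↦8, 2↦7, 3↦6, 4↦5, 5↦4, 6↦3, 7↦2, 8↦1, 9↦0, 10↦10]  zeros at y ∈ {9}
  x = 1: [0↦2, 1↦2, 2↦2, 3↦2, 4↦2, 5↦2, 6↦2, 7↦2, 8↦2, 9↦2, 10↦2]  zeros at y ∈ ∅
  x = 2: [0↦10, 1↦0, 2↦1, 3↦2, 4↦3, 5↦4, 6↦5, 7↦6, 8↦7, 9↦8, 10↦9]  zeros at y ∈ {1}
  x = 3: [0↦0, 1↦2, 2↦4, 3↦6, 4↦8, 5↦10, 6↦1, 7↦3, 8↦5, 9↦7, 10↦9]  zeros at y ∈ {0}
  x = 4: [0↦5, 1↦8, 2↦0, 3↦3, 4↦6, 5↦9, 6↦1, 7↦4, 8↦7, 9↦10, 10↦2]  zeros at y ∈ {2}
  x = 5: [0↦3, 1↦7, 2↦0, 3↦4, 4↦8, 5↦1, 6↦5, 7↦9, 8↦2, 9↦6, 10↦10]  zeros at y ∈ {2}
  x = 6: [0↦5, 1↦10, 2↦4, 3↦9, 4↦3, 5↦8, 6↦2, 7↦7, 8↦1, 9↦6, 10↦0]  zeros at y ∈ {10}
  x = 7: [0↦0, 1↦6, 2↦1, 3↦7, 4↦2, 5↦8, 6↦3, 7↦9, 8↦4, 9↦10, 10↦5]  zeros at y ∈ {0}
  x = 8: [0↦10, 1↦6, 2↦2, 3↦9, 4↦5, 5↦1, 6↦8, 7↦4, 8↦0, 9↦7, 10↦3]  zeros at y ∈ {8}
  x = 9: [0↦2, 1↦10, 2↦7, 3↦4, 4↦1, 5↦9, 6↦6, 7↦3, 8↦0, 9↦8, 10↦5]  zeros at y ∈ {8}
  x = 10: [0↦9, 1↦7, 2↦5, 3↦3, 4↦1, 5↦10, 6↦8, 7↦6, 8↦4, 9↦2, 10↦0]  zeros at y ∈ {10}
Collecting zeros: affine points = {(0, 9), (2, 1), (3, 0), (4, 2), (5, 2), (6, 10), (7, 0), (8, 8), (9, 8), (10, 10)}.
Total count |C(F_11)_aff| = 10.


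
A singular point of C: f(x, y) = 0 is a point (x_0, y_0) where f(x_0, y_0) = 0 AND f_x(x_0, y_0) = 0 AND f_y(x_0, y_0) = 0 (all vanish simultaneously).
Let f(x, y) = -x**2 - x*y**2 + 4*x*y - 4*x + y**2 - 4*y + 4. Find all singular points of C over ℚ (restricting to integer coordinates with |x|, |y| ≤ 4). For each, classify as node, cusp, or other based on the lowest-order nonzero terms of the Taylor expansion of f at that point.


Singular points: {(0, 2)}; classification: node.

Compute partial derivatives:
  f_x = -2*x - y**2 + 4*y - 4.
  f_y = -2*x*y + 4*x + 2*y - 4.
Scan x_0 ∈ {−4, ..., 4}. For each x_0, f_y(x_0, y) is a polynomial in y; find its integer roots y ∈ {−4, ..., 4}, then test f_x and f at those candidates.
  x = -4: f_y(-4, y) = 10*y - 20; vanishes at y ∈ {2}. (-4, 2): f_x = 8 ≠ 0.
  x = -3: f_y(-3, y) = 8*y - 16; vanishes at y ∈ {2}. (-3, 2): f_x = 6 ≠ 0.
  x = -2: f_y(-2, y) = 6*y - 12; vanishes at y ∈ {2}. (-2, 2): f_x = 4 ≠ 0.
  x = -1: f_y(-1, y) = 4*y - 8; vanishes at y ∈ {2}. (-1, 2): f_x = 2 ≠ 0.
  x = 0: f_y(0, y) = 2*y - 4; vanishes at y ∈ {2}. (0, 2): f_x = 0, f = 0 — SINGULAR.
  x = 1: f_y(1, y) = 0; vanishes at y ∈ {-4, -3, -2, -1, 0, 1, 2, 3, 4}. (1, -4): f_x = -38 ≠ 0; (1, -3): f_x = -27 ≠ 0; (1, -2): f_x = -18 ≠ 0; (1, -1): f_x = -11 ≠ 0; (1, 0): f_x = -6 ≠ 0; (1, 1): f_x = -3 ≠ 0; (1, 2): f_x = -2 ≠ 0; (1, 3): f_x = -3 ≠ 0; (1, 4): f_x = -6 ≠ 0.
  x = 2: f_y(2, y) = 4 - 2*y; vanishes at y ∈ {2}. (2, 2): f_x = -4 ≠ 0.
  x = 3: f_y(3, y) = 8 - 4*y; vanishes at y ∈ {2}. (3, 2): f_x = -6 ≠ 0.
  x = 4: f_y(4, y) = 12 - 6*y; vanishes at y ∈ {2}. (4, 2): f_x = -8 ≠ 0.
Only singular point on the grid: (0, 2).
Classify: substitute x = 0 + u, y = 2 + v and expand: f = -u**2 - u*v**2 + v**2.
No constant or linear terms (consistent with a singular point). Quadratic part: -u**2 + v**2. Cubic part: -u*v**2.
The quadratic part v**2 - u**2 = (v − u)(v + u) splits into two distinct linear factors, so there are two distinct tangent lines y − 2 = ±(x − 0) — this is a node (ordinary double point).
Classification: node.


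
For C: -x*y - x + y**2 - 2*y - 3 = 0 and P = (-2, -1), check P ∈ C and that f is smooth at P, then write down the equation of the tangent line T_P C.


Tangent line at P: -2*y - 2 = 0.

Step 1: f(-2, -1) = 0, so P lies on C.
Step 2: partial derivatives
  f_x(x, y) = -y - 1, f_y(x, y) = -x + 2*y - 2.
  f_x(P) = 0, f_y(P) = -2 (gradient nonzero, so P is smooth).
Step 3: tangent line at P: 0·(x − -2) + -2·(y − -1) = 0.
Expanding: -2*y - 2 = 0.


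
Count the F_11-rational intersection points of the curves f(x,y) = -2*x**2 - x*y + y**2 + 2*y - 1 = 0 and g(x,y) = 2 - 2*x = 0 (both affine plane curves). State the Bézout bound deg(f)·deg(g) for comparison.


Common zeros: ∅; count = 0; Bézout bound = 2.

deg(f) = 2, deg(g) = 1, so Bézout bound = 2.
Scan x ∈ F_11. For each x, list the y ∈ F_11 with f(x, y) ≡ 0 and those with g(x, y) ≡ 0 (mod 11); the common zeros in that column are the intersection.
  x = 0: f ≡ 0 at y ∈ ∅; g ≡ 0 at y ∈ ∅; common: ∅.
  x = 1: f ≡ 0 at y ∈ ∅; g ≡ 0 at y ∈ {0, 1, 2, 3, 4, 5, 6, 7, 8, 9, 10}; common: ∅.
  x = 2: f ≡ 0 at y ∈ {3, 8}; g ≡ 0 at y ∈ ∅; common: ∅.
  x = 3: f ≡ 0 at y ∈ {6}; g ≡ 0 at y ∈ ∅; common: ∅.
  x = 4: f ≡ 0 at y ∈ {0, 2}; g ≡ 0 at y ∈ ∅; common: ∅.
  x = 5: f ≡ 0 at y ∈ {6, 8}; g ≡ 0 at y ∈ ∅; common: ∅.
  x = 6: f ≡ 0 at y ∈ {2}; g ≡ 0 at y ∈ ∅; common: ∅.
  x = 7: f ≡ 0 at y ∈ {0, 5}; g ≡ 0 at y ∈ ∅; common: ∅.
  x = 8: f ≡ 0 at y ∈ ∅; g ≡ 0 at y ∈ ∅; common: ∅.
  x = 9: f ≡ 0 at y ∈ ∅; g ≡ 0 at y ∈ ∅; common: ∅.
  x = 10: f ≡ 0 at y ∈ ∅; g ≡ 0 at y ∈ ∅; common: ∅.
Collecting: common zeros = ∅, so the count is 0.
Comparison with the Bézout bound: 0 ≤ 2 = deg(f)·deg(g), as expected for curves with no common component (the affine F_11-count falls short of the bound because intersections may lie at infinity, over extension fields, or carry multiplicity).


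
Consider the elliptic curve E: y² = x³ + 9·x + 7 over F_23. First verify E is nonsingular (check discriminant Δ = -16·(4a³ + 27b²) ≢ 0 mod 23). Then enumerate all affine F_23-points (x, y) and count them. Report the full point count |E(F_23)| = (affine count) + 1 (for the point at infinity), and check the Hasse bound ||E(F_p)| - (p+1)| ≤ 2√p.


Affine points = {(5, 4), (5, 19), (6, 1), (6, 22), (8, 4), (8, 19), (9, 9), (9, 14), (10, 4), (10, 19), (12, 7), (12, 16), (14, 5), (14, 18), (17, 6), (17, 17), (21, 2), (21, 21)}; affine count = 18; |E(F_23)| = 19.

Discriminant check: Δ ∝ 4a³ + 27b² = 4·9³ + 27·7² = 4·729 + 27·49 ≡ 7 (mod 23). Nonzero ⇒ E is nonsingular.
For each x ∈ F_23, compute rhs = x³ + 9·x + 7 mod 23, then count y ∈ F_23 with y² ≡ rhs.
  x = 0: rhs = 7, matching y values: none (0 points).
  x = 1: rhs = 17, matching y values: none (0 points).
  x = 2: rhs = 10, matching y values: none (0 points).
  x = 3: rhs = 15, matching y values: none (0 points).
  x = 4: rhs = 15, matching y values: none (0 points).
  x = 5: rhs = 16, matching y values: 4, 19 (2 points).
  x = 6: rhs = 1, matching y values: 1, 22 (2 points).
  x = 7: rhs = 22, matching y values: none (0 points).
  x = 8: rhs = 16, matching y values: 4, 19 (2 points).
  x = 9: rhs = 12, matching y values: 9, 14 (2 points).
  x = 10: rhs = 16, matching y values: 4, 19 (2 points).
  x = 11: rhs = 11, matching y values: none (0 points).
  x = 12: rhs = 3, matching y values: 7, 16 (2 points).
  x = 13: rhs = 21, matching y values: none (0 points).
  x = 14: rhs = 2, matching y values: 5, 18 (2 points).
  x = 15: rhs = 21, matching y values: none (0 points).
  x = 16: rhs = 15, matching y values: none (0 points).
  x = 17: rhs = 13, matching y values: 6, 17 (2 points).
  x = 18: rhs = 21, matching y values: none (0 points).
  x = 19: rhs = 22, matching y values: none (0 points).
  x = 20: rhs = 22, matching y values: none (0 points).
  x = 21: rhs = 4, matching y values: 2, 21 (2 points).
  x = 22: rhs = 20, matching y values: none (0 points).
Total affine count: 18.
Full point count |E(F_23)| = 18 + 1 = 19.
Hasse bound: |19 − (23+1)| = |-5| = 5 ≤ 2√23 ≈ 9.5917 ✓.


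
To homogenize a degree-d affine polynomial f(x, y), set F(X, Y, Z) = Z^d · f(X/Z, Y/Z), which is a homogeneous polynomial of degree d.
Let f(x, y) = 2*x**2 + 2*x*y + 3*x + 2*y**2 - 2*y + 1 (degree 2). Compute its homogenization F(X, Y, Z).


F(X, Y, Z) = 2*X**2 + 2*X*Y + 3*X*Z + 2*Y**2 - 2*Y*Z + Z**2

deg(f) = 2.
Substitute x = X/Z, y = Y/Z into f, then multiply by Z^2.
  monomial 2·x^2·y^0 ↦ 2·X^2·Y^0·Z^0.
  monomial 2·x^1·y^1 ↦ 2·X^1·Y^1·Z^0.
  monomial 3·x^1·y^0 ↦ 3·X^1·Y^0·Z^1.
  monomial 2·x^0·y^2 ↦ 2·X^0·Y^2·Z^0.
  monomial -2·x^0·y^1 ↦ -2·X^0·Y^1·Z^1.
  monomial 1·x^0·y^0 ↦ 1·X^0·Y^0·Z^2.
Collecting: F(X, Y, Z) = 2*X**2 + 2*X*Y + 3*X*Z + 2*Y**2 - 2*Y*Z + Z**2.


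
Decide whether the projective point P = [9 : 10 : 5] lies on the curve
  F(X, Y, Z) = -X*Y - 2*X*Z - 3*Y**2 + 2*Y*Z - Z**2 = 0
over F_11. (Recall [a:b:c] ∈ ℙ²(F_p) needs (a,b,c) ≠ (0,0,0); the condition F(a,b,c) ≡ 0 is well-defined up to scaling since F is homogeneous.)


F(9,10,5) ≡ 2 (mod 11); P is NOT on the curve.

Evaluate F(9, 10, 5) term-by-term (mod 11).
  -X*Y ↦ -1·9·10·1 = -90
  -2*X*Z ↦ -2·9·1·5 = -90
  -3*Y**2 ↦ -3·1·100·1 = -300
  2*Y*Z ↦ 2·1·10·5 = 100
  -Z**2 ↦ -1·1·1·25 = -25
Sum: F(9, 10, 5) = (-90) + (-90) + (-300) + (100) + (-25) = -405.
Reducing mod 11: -405 ≡ 2 (mod 11).
Since F(a, b, c) ≡ 2 ≠ 0 (mod 11), P does NOT lie on the curve.


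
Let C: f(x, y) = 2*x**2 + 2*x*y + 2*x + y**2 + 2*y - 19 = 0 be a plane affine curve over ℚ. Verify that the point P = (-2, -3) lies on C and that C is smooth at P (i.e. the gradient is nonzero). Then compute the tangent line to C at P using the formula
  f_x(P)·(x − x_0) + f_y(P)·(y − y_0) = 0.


Tangent line at P: -12*x - 8*y - 48 = 0.

Step 1: f(-2, -3) = 0, so P lies on C.
Step 2: partial derivatives
  f_x(x, y) = 4*x + 2*y + 2, f_y(x, y) = 2*x + 2*y + 2.
  f_x(P) = -12, f_y(P) = -8 (gradient nonzero, so P is smooth).
Step 3: tangent line at P: -12·(x − -2) + -8·(y − -3) = 0.
Expanding: -12*x - 8*y - 48 = 0.


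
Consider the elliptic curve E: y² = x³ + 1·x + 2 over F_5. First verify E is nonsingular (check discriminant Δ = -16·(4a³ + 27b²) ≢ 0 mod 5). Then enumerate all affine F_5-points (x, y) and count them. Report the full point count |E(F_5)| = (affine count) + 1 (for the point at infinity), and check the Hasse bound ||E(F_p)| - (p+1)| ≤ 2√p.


Affine points = {(1, 2), (1, 3), (4, 0)}; affine count = 3; |E(F_5)| = 4.

Discriminant check: Δ ∝ 4a³ + 27b² = 4·1³ + 27·2² = 4·1 + 27·4 ≡ 2 (mod 5). Nonzero ⇒ E is nonsingular.
For each x ∈ F_5, compute rhs = x³ + 1·x + 2 mod 5, then count y ∈ F_5 with y² ≡ rhs.
  x = 0: rhs = 2, matching y values: none (0 points).
  x = 1: rhs = 4, matching y values: 2, 3 (2 points).
  x = 2: rhs = 2, matching y values: none (0 points).
  x = 3: rhs = 2, matching y values: none (0 points).
  x = 4: rhs = 0, matching y values: 0 (1 points).
Total affine count: 3.
Full point count |E(F_5)| = 3 + 1 = 4.
Hasse bound: |4 − (5+1)| = |-2| = 2 ≤ 2√5 ≈ 4.4721 ✓.


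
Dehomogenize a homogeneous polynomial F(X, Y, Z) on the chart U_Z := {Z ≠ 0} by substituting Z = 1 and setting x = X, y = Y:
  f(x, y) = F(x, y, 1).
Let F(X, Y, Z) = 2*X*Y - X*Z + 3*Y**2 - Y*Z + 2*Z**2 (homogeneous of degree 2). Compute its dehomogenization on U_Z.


f(x, y) = 2*x*y - x + 3*y**2 - y + 2

On U_Z we set Z = 1. Each monomial c·X^i·Y^j·Z^k in F becomes c·x^i·y^j·1^k = c·x^i·y^j.
Substituting Z = 1: F(X, Y, 1) = 2*x*y - x + 3*y**2 - y + 2.
Note: deg(f) ≤ deg(F) = 2; strict inequality happens when F is divisible by Z (lost terms).


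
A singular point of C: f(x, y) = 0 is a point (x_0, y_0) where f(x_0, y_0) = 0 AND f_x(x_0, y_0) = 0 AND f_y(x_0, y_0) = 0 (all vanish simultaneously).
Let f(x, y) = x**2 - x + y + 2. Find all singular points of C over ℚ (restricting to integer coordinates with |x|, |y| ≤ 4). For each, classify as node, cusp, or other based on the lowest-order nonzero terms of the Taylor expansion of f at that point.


No singular points in the scanned grid; C is smooth there.

Compute partial derivatives:
  f_x = 2*x - 1.
  f_y = 1.
f_y = 1 is a nonzero constant, so f_y never vanishes: no point (x, y) can satisfy f = f_x = f_y = 0. In particular no (x, y) ∈ {−4, ..., 4}² is singular; the curve is smooth.


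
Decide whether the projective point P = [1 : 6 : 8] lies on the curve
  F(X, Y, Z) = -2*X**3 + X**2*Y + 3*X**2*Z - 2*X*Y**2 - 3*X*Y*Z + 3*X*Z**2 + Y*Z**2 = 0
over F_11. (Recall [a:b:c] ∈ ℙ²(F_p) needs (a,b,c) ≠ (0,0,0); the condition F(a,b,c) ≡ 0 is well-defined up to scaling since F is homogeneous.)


F(1,6,8) ≡ 3 (mod 11); P is NOT on the curve.

Evaluate F(1, 6, 8) term-by-term (mod 11).
  -2*X**3 ↦ -2·1·1·1 = -2
  X**2*Y ↦ 1·1·6·1 = 6
  3*X**2*Z ↦ 3·1·1·8 = 24
  -2*X*Y**2 ↦ -2·1·36·1 = -72
  -3*X*Y*Z ↦ -3·1·6·8 = -144
  3*X*Z**2 ↦ 3·1·1·64 = 192
  Y*Z**2 ↦ 1·1·6·64 = 384
Sum: F(1, 6, 8) = (-2) + (6) + (24) + (-72) + (-144) + (192) + (384) = 388.
Reducing mod 11: 388 ≡ 3 (mod 11).
Since F(a, b, c) ≡ 3 ≠ 0 (mod 11), P does NOT lie on the curve.


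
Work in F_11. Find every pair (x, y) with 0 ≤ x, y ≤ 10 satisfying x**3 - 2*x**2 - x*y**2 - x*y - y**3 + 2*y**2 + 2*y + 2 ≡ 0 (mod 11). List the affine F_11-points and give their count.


Affine F_11-points: {(0, 4), (1, 7), (1, 9), (2, 7), (3, 0), (5, 0), (6, 5), (7, 2), (10, 7), (10, 8), (10, 10)}; count = 11.

For each of the 121 pairs (x, y) ∈ F_11², evaluate f(x, y) mod 11. Record the zeros.
  x = 0: [0↦2, 1↦5, 2↦6, 3↦10, 4↦0, 5↦3, 6↦2, 7↦2, 8↦8, 9↦3, 10↦3]  zeros at y ∈ {4}
  x = 1: [0↦1, 1↦2, 2↦10, 3↦8, 4↦1, 5↦5, 6↦3, 7↦0, 8↦1, 9↦0, 10↦2]  zeros at y ∈ {7, 9}
  x = 2: [0↦2, 1↦1, 2↦5, 3↦8, 4↦4, 5↦9, 6↦6, 7↦0, 8↦7, 9↦10, 10↦3]  zeros at y ∈ {7}
  x = 3: [0↦0, 1↦8, 2↦8, 3↦5, 4↦4, 5↦10, 6↦6, 7↦8, 8↦10, 9↦6, 10↦1]  zeros at y ∈ {0}
  x = 4: [0↦1, 1↦7, 2↦3, 3↦5, 4↦7, 5↦3, 6↦9, 7↦8, 8↦5, 9↦5, 10↦2]  zeros at y ∈ ∅
  x = 5: [0↦0, 1↦4, 2↦7, 3↦3, 4↦8, 5↦5, 6↦10, 7↦6, 8↦9, 9↦2, 10↦1]  zeros at y ∈ {0}
  x = 6: [0↦3, 1↦5, 2↦4, 3↦5, 4↦2, 5↦0, 6↦4, 7↦8, 8↦6, 9↦3, 10↦4]  zeros at y ∈ {5}
  x = 7: [0↦5, 1↦5, 2↦0, 3↦6, 4↦6, 5↦5, 6↦8, 7↦9, 8↦2, 9↦3, 10↦6]  zeros at y ∈ {2}
  x = 8: [0↦1, 1↦10, 2↦1, 3↦1, 4↦4, 5↦4, 6↦6, 7↦4, 8↦3, 9↦8, 10↦2]  zeros at y ∈ ∅
  x = 9: [0↦8, 1↦4, 2↦2, 3↦7, 4↦2, 5↦3, 6↦4, 7↦10, 8↦4, 9↦2, 10↦9]  zeros at y ∈ ∅
  x = 10: [0↦10, 1↦4, 2↦9, 3↦8, 4↦6, 5↦8, 6↦8, 7↦0, 8↦0, 9↦2, 10↦0]  zeros at y ∈ {7, 8, 10}
Collecting zeros: affine points = {(0, 4), (1, 7), (1, 9), (2, 7), (3, 0), (5, 0), (6, 5), (7, 2), (10, 7), (10, 8), (10, 10)}.
Total count |C(F_11)_aff| = 11.


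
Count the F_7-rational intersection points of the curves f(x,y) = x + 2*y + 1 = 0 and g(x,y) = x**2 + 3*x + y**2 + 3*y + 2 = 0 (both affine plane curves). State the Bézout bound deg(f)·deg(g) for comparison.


Common zeros: {(5, 4), (6, 0)}; count = 2; Bézout bound = 2.

deg(f) = 1, deg(g) = 2, so Bézout bound = 2.
Scan x ∈ F_7. For each x, list the y ∈ F_7 with f(x, y) ≡ 0 and those with g(x, y) ≡ 0 (mod 7); the common zeros in that column are the intersection.
  x = 0: f ≡ 0 at y ∈ {3}; g ≡ 0 at y ∈ {5, 6}; common: ∅.
  x = 1: f ≡ 0 at y ∈ {6}; g ≡ 0 at y ∈ ∅; common: ∅.
  x = 2: f ≡ 0 at y ∈ {2}; g ≡ 0 at y ∈ ∅; common: ∅.
  x = 3: f ≡ 0 at y ∈ {5}; g ≡ 0 at y ∈ ∅; common: ∅.
  x = 4: f ≡ 0 at y ∈ {1}; g ≡ 0 at y ∈ {5, 6}; common: ∅.
  x = 5: f ≡ 0 at y ∈ {4}; g ≡ 0 at y ∈ {0, 4}; common: {4}.
  x = 6: f ≡ 0 at y ∈ {0}; g ≡ 0 at y ∈ {0, 4}; common: {0}.
Collecting: common zeros = {(5, 4), (6, 0)}, so the count is 2.
Comparison with the Bézout bound: 2 ≤ 2 = deg(f)·deg(g), as expected for curves with no common component (the bound is attained).


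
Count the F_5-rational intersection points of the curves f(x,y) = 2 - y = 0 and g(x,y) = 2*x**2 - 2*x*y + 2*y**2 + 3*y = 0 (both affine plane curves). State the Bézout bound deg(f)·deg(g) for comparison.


Common zeros: {(3, 2), (4, 2)}; count = 2; Bézout bound = 2.

deg(f) = 1, deg(g) = 2, so Bézout bound = 2.
Scan x ∈ F_5. For each x, list the y ∈ F_5 with f(x, y) ≡ 0 and those with g(x, y) ≡ 0 (mod 5); the common zeros in that column are the intersection.
  x = 0: f ≡ 0 at y ∈ {2}; g ≡ 0 at y ∈ {0, 1}; common: ∅.
  x = 1: f ≡ 0 at y ∈ {2}; g ≡ 0 at y ∈ {1}; common: ∅.
  x = 2: f ≡ 0 at y ∈ {2}; g ≡ 0 at y ∈ ∅; common: ∅.
  x = 3: f ≡ 0 at y ∈ {2}; g ≡ 0 at y ∈ {2}; common: {2}.
  x = 4: f ≡ 0 at y ∈ {2}; g ≡ 0 at y ∈ {2, 3}; common: {2}.
Collecting: common zeros = {(3, 2), (4, 2)}, so the count is 2.
Comparison with the Bézout bound: 2 ≤ 2 = deg(f)·deg(g), as expected for curves with no common component (the bound is attained).


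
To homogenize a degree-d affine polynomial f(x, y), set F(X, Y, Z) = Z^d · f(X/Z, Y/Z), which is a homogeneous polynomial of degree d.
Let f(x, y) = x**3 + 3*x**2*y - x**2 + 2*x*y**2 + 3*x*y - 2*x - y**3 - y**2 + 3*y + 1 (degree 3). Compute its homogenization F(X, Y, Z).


F(X, Y, Z) = X**3 + 3*X**2*Y - X**2*Z + 2*X*Y**2 + 3*X*Y*Z - 2*X*Z**2 - Y**3 - Y**2*Z + 3*Y*Z**2 + Z**3

deg(f) = 3.
Substitute x = X/Z, y = Y/Z into f, then multiply by Z^3.
  monomial 1·x^3·y^0 ↦ 1·X^3·Y^0·Z^0.
  monomial 3·x^2·y^1 ↦ 3·X^2·Y^1·Z^0.
  monomial -1·x^2·y^0 ↦ -1·X^2·Y^0·Z^1.
  monomial 2·x^1·y^2 ↦ 2·X^1·Y^2·Z^0.
  monomial 3·x^1·y^1 ↦ 3·X^1·Y^1·Z^1.
  monomial -2·x^1·y^0 ↦ -2·X^1·Y^0·Z^2.
  monomial -1·x^0·y^3 ↦ -1·X^0·Y^3·Z^0.
  monomial -1·x^0·y^2 ↦ -1·X^0·Y^2·Z^1.
  monomial 3·x^0·y^1 ↦ 3·X^0·Y^1·Z^2.
  monomial 1·x^0·y^0 ↦ 1·X^0·Y^0·Z^3.
Collecting: F(X, Y, Z) = X**3 + 3*X**2*Y - X**2*Z + 2*X*Y**2 + 3*X*Y*Z - 2*X*Z**2 - Y**3 - Y**2*Z + 3*Y*Z**2 + Z**3.


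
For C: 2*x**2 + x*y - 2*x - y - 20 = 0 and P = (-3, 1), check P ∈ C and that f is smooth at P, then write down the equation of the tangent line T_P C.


Tangent line at P: -13*x - 4*y - 35 = 0.

Step 1: f(-3, 1) = 0, so P lies on C.
Step 2: partial derivatives
  f_x(x, y) = 4*x + y - 2, f_y(x, y) = x - 1.
  f_x(P) = -13, f_y(P) = -4 (gradient nonzero, so P is smooth).
Step 3: tangent line at P: -13·(x − -3) + -4·(y − 1) = 0.
Expanding: -13*x - 4*y - 35 = 0.


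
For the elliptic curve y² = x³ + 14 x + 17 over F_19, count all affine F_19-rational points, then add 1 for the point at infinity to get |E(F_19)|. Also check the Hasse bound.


Affine points = {(0, 6), (0, 13), (4, 2), (4, 17), (9, 6), (9, 13), (10, 6), (10, 13), (11, 1), (11, 18), (15, 7), (15, 12), (16, 9), (16, 10), (17, 0)}; affine count = 15; |E(F_19)| = 16.

Discriminant check: Δ ∝ 4a³ + 27b² = 4·14³ + 27·17² = 4·2744 + 27·289 ≡ 7 (mod 19). Nonzero ⇒ E is nonsingular.
For each x ∈ F_19, compute rhs = x³ + 14·x + 17 mod 19, then count y ∈ F_19 with y² ≡ rhs.
  x = 0: rhs = 17, matching y values: 6, 13 (2 points).
  x = 1: rhs = 13, matching y values: none (0 points).
  x = 2: rhs = 15, matching y values: none (0 points).
  x = 3: rhs = 10, matching y values: none (0 points).
  x = 4: rhs = 4, matching y values: 2, 17 (2 points).
  x = 5: rhs = 3, matching y values: none (0 points).
  x = 6: rhs = 13, matching y values: none (0 points).
  x = 7: rhs = 2, matching y values: none (0 points).
  x = 8: rhs = 14, matching y values: none (0 points).
  x = 9: rhs = 17, matching y values: 6, 13 (2 points).
  x = 10: rhs = 17, matching y values: 6, 13 (2 points).
  x = 11: rhs = 1, matching y values: 1, 18 (2 points).
  x = 12: rhs = 13, matching y values: none (0 points).
  x = 13: rhs = 2, matching y values: none (0 points).
  x = 14: rhs = 12, matching y values: none (0 points).
  x = 15: rhs = 11, matching y values: 7, 12 (2 points).
  x = 16: rhs = 5, matching y values: 9, 10 (2 points).
  x = 17: rhs = 0, matching y values: 0 (1 points).
  x = 18: rhs = 2, matching y values: none (0 points).
Total affine count: 15.
Full point count |E(F_19)| = 15 + 1 = 16.
Hasse bound: |16 − (19+1)| = |-4| = 4 ≤ 2√19 ≈ 8.7178 ✓.


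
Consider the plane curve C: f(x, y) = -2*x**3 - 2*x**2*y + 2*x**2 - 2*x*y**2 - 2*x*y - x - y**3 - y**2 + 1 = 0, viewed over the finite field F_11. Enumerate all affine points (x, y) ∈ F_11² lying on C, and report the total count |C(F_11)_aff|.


Affine F_11-points: {(0, 2), (1, 0), (1, 3), (1, 5), (2, 5), (4, 0), (4, 5), (4, 8), (5, 10), (7, 0), (8, 4), (9, 9)}; count = 12.

For each of the 121 pairs (x, y) ∈ F_11², evaluate f(x, y) mod 11. Record the zeros.
  x = 0: [0↦1, 1↦10, 2↦0, 3↦9, 4↦9, 5↦5, 6↦2, 7↦5, 8↦8, 9↦5, 10↦1]  zeros at y ∈ {2}
  x = 1: [0↦0, 1↦3, 2↦5, 3↦0, 4↦4, 5↦0, 6↦4, 7↦10, 8↦1, 9↦4, 10↦2]  zeros at y ∈ {0, 3, 5}
  x = 2: [0↦2, 1↦6, 2↦5, 3↦4, 4↦8, 5↦0, 6↦7, 7↦1, 8↦9, 9↦3, 10↦10]  zeros at y ∈ {5}
  x = 3: [0↦6, 1↦7, 2↦10, 3↦9, 4↦9, 5↦4, 6↦10, 7↦10, 8↦9, 9↦1, 10↦2]  zeros at y ∈ ∅
  x = 4: [0↦0, 1↦5, 2↦8, 3↦3, 4↦6, 5↦0, 6↦1, 7↦3, 8↦0, 9↦8, 10↦10]  zeros at y ∈ {0, 5, 8}
  x = 5: [0↦5, 1↦10, 2↦9, 3↦7, 4↦9, 5↦9, 6↦1, 7↦1, 8↦3, 9↦1, 10↦0]  zeros at y ∈ {10}
  x = 6: [0↦9, 1↦10, 2↦1, 3↦9, 4↦6, 5↦8, 6↦9, 7↦3, 8↦6, 9↦1, 10↦4]  zeros at y ∈ ∅
  x = 7: [0↦0, 1↦4, 2↦5, 3↦8, 4↦7, 5↦7, 6↦2, 7↦8, 8↦8, 9↦7, 10↦10]  zeros at y ∈ {0}
  x = 8: [0↦10, 1↦2, 2↦9, 3↦3, 4↦0, 5↦5, 6↦1, 7↦4, 8↦8, 9↦7, 10↦6]  zeros at y ∈ {4}
  x = 9: [0↦5, 1↦3, 2↦1, 3↦4, 4↦6, 5↦1, 6↦5, 7↦1, 8↦5, 9↦0, 10↦2]  zeros at y ∈ {9}
  x = 10: [0↦6, 1↦6, 2↦2, 3↦10, 4↦2, 5↦5, 6↦2, 7↦9, 8↦9, 9↦7, 10↦8]  zeros at y ∈ ∅
Collecting zeros: affine points = {(0, 2), (1, 0), (1, 3), (1, 5), (2, 5), (4, 0), (4, 5), (4, 8), (5, 10), (7, 0), (8, 4), (9, 9)}.
Total count |C(F_11)_aff| = 12.


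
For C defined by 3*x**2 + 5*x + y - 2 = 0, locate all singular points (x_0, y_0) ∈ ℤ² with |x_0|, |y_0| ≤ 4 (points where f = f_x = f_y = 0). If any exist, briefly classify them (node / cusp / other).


No singular points in the scanned grid; C is smooth there.

Compute partial derivatives:
  f_x = 6*x + 5.
  f_y = 1.
f_y = 1 is a nonzero constant, so f_y never vanishes: no point (x, y) can satisfy f = f_x = f_y = 0. In particular no (x, y) ∈ {−4, ..., 4}² is singular; the curve is smooth.


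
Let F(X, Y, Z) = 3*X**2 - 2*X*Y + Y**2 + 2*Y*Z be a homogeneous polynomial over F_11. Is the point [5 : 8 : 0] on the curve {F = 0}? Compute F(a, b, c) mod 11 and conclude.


F(5,8,0) ≡ 4 (mod 11); P is NOT on the curve.

Evaluate F(5, 8, 0) term-by-term (mod 11).
  3*X**2 ↦ 3·25·1·1 = 75
  -2*X*Y ↦ -2·5·8·1 = -80
  Y**2 ↦ 1·1·64·1 = 64
  2*Y*Z ↦ 2·1·8·0 = 0
Sum: F(5, 8, 0) = (75) + (-80) + (64) + (0) = 59.
Reducing mod 11: 59 ≡ 4 (mod 11).
Since F(a, b, c) ≡ 4 ≠ 0 (mod 11), P does NOT lie on the curve.


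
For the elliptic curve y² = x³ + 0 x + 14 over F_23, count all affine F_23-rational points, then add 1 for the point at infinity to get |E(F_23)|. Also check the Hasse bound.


Affine points = {(3, 8), (3, 15), (4, 3), (4, 20), (5, 1), (5, 22), (6, 0), (7, 9), (7, 14), (10, 5), (10, 18), (13, 7), (13, 16), (15, 10), (15, 13), (16, 4), (16, 19), (18, 2), (18, 21), (21, 11), (21, 12), (22, 6), (22, 17)}; affine count = 23; |E(F_23)| = 24.

Discriminant check: Δ ∝ 4a³ + 27b² = 4·0³ + 27·14² = 4·0 + 27·196 ≡ 2 (mod 23). Nonzero ⇒ E is nonsingular.
For each x ∈ F_23, compute rhs = x³ + 0·x + 14 mod 23, then count y ∈ F_23 with y² ≡ rhs.
  x = 0: rhs = 14, matching y values: none (0 points).
  x = 1: rhs = 15, matching y values: none (0 points).
  x = 2: rhs = 22, matching y values: none (0 points).
  x = 3: rhs = 18, matching y values: 8, 15 (2 points).
  x = 4: rhs = 9, matching y values: 3, 20 (2 points).
  x = 5: rhs = 1, matching y values: 1, 22 (2 points).
  x = 6: rhs = 0, matching y values: 0 (1 points).
  x = 7: rhs = 12, matching y values: 9, 14 (2 points).
  x = 8: rhs = 20, matching y values: none (0 points).
  x = 9: rhs = 7, matching y values: none (0 points).
  x = 10: rhs = 2, matching y values: 5, 18 (2 points).
  x = 11: rhs = 11, matching y values: none (0 points).
  x = 12: rhs = 17, matching y values: none (0 points).
  x = 13: rhs = 3, matching y values: 7, 16 (2 points).
  x = 14: rhs = 21, matching y values: none (0 points).
  x = 15: rhs = 8, matching y values: 10, 13 (2 points).
  x = 16: rhs = 16, matching y values: 4, 19 (2 points).
  x = 17: rhs = 5, matching y values: none (0 points).
  x = 18: rhs = 4, matching y values: 2, 21 (2 points).
  x = 19: rhs = 19, matching y values: none (0 points).
  x = 20: rhs = 10, matching y values: none (0 points).
  x = 21: rhs = 6, matching y values: 11, 12 (2 points).
  x = 22: rhs = 13, matching y values: 6, 17 (2 points).
Total affine count: 23.
Full point count |E(F_23)| = 23 + 1 = 24.
Hasse bound: |24 − (23+1)| = |0| = 0 ≤ 2√23 ≈ 9.5917 ✓.
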